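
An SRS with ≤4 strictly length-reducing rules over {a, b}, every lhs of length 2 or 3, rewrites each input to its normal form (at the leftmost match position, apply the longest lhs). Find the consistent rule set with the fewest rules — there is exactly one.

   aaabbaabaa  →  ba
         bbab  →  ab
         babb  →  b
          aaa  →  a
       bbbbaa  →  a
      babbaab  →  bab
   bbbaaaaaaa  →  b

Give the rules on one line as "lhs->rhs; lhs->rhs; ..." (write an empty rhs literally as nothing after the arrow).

aa->; aba->b; bb->a; bba->a

  | aaabbaabaa => abbaabaa => aaabaa => abaa => ba
  | bbab => ab
  | babb => baa => b
  | aaa => a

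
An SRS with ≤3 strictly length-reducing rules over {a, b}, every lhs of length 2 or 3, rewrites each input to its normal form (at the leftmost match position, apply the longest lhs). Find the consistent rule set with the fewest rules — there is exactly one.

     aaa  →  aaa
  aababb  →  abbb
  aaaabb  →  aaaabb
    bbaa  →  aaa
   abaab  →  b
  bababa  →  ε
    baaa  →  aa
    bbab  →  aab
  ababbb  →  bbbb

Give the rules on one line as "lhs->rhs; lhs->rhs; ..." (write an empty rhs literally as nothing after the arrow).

  | aaa
  | aababb => abbb
  | aaaabb
  | bbaa => aaa

aba->b; ba->; bba->aa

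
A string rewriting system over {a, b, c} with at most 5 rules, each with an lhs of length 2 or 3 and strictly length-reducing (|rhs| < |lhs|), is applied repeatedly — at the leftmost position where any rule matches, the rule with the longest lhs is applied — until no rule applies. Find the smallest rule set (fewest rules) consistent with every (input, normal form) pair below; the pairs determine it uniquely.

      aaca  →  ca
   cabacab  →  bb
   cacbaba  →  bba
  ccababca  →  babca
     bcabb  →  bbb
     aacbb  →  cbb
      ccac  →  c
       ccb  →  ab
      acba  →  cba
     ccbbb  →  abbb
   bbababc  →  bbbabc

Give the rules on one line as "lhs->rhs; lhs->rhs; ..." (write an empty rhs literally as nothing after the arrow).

  | aaca => aca => ca
  | cabacab => bacab => bcab => bb
  | cacbaba => ccbaba => ababa => baba => bba
  | ccababca => aababca => ababca => babca

aba->ba; ac->c; cab->b; cc->a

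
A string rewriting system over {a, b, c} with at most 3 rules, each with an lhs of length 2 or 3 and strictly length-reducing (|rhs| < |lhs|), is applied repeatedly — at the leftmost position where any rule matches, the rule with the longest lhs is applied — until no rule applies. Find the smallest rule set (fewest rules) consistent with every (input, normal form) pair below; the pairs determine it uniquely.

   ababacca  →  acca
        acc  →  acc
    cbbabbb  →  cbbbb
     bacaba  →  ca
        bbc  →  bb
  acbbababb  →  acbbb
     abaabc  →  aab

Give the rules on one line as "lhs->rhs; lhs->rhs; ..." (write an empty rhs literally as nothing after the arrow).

  | ababacca => abacca => acca
  | acc
  | cbbabbb => cbbbb
  | bacaba => caba => ca

ba->; bc->b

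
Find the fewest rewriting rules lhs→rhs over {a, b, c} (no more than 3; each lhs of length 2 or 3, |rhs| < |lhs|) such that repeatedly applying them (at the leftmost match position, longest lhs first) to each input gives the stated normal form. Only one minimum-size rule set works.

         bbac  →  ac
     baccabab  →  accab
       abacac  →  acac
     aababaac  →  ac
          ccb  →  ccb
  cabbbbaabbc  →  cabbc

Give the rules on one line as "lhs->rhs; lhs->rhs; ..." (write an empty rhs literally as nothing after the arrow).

aa->a; ba->a

  | bbac => bac => ac
  | baccabab => accabab => accaab => accab
  | abacac => aacac => acac
  | aababaac => ababaac => aabaac => abaac => aaac => aac => ac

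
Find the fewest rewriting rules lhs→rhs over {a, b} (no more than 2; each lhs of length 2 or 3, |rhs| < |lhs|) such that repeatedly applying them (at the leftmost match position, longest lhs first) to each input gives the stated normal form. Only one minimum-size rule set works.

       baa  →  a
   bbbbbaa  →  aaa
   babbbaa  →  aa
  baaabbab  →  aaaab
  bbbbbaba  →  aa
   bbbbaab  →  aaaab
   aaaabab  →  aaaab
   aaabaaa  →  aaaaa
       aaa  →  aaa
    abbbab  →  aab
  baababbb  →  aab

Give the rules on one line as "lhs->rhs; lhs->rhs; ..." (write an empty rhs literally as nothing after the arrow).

  | baa => a
  | bbbbbaa => abbbaa => aabaa => aaa
  | babbbaa => bbbaa => abaa => aa
  | baaabbab => aabbab => aaaab

ba->; bb->a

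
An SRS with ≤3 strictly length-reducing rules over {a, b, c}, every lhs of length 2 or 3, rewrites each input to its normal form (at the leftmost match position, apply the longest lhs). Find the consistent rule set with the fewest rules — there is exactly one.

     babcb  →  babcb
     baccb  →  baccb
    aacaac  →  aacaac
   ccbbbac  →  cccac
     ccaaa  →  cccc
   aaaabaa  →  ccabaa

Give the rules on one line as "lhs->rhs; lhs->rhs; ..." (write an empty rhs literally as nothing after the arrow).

  | babcb
  | baccb
  | aacaac
  | ccbbbac => cccac

aaa->cc; bbb->c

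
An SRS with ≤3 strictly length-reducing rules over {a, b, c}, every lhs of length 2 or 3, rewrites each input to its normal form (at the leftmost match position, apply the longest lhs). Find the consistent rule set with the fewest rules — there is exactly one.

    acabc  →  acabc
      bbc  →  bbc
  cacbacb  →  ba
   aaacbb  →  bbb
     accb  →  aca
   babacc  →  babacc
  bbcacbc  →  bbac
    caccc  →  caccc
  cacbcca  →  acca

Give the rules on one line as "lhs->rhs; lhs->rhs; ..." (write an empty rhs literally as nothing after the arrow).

aa->b; cb->a

  | acabc
  | bbc
  | cacbacb => caaacb => cbacb => aacb => bcb => ba
  | aaacbb => bacbb => baab => bbb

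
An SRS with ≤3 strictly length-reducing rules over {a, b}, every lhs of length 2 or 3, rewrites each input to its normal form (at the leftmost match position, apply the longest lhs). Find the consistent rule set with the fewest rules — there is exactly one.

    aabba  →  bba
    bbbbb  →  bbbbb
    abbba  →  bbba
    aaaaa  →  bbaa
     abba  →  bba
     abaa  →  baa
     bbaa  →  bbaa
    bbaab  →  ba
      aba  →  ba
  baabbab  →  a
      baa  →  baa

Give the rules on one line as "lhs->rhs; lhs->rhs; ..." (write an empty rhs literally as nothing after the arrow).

aaa->bb; ab->b; bab->a

  | aabba => abba => bba
  | bbbbb
  | abbba => bbba
  | aaaaa => bbaa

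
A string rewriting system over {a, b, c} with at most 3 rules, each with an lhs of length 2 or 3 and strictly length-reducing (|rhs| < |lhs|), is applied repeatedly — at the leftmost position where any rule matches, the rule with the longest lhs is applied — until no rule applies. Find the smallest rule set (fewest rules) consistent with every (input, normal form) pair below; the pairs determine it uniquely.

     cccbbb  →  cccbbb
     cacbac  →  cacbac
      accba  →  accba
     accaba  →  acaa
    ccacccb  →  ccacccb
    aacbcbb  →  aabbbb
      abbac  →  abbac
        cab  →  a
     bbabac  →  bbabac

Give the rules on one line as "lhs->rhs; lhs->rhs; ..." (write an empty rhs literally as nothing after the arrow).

cab->a; cbc->bb

  | cccbbb
  | cacbac
  | accba
  | accaba => acaa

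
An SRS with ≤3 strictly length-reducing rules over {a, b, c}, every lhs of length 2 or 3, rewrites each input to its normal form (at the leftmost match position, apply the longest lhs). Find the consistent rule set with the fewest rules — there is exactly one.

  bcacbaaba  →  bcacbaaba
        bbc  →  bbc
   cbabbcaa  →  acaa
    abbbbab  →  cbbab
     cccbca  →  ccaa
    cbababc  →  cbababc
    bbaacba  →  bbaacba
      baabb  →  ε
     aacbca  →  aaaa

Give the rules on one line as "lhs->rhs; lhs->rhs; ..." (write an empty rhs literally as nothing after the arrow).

  | bcacbaaba
  | bbc
  | cbabbcaa => cbccaa => acaa
  | abbbbab => cbbab

abb->c; bac->; cbc->a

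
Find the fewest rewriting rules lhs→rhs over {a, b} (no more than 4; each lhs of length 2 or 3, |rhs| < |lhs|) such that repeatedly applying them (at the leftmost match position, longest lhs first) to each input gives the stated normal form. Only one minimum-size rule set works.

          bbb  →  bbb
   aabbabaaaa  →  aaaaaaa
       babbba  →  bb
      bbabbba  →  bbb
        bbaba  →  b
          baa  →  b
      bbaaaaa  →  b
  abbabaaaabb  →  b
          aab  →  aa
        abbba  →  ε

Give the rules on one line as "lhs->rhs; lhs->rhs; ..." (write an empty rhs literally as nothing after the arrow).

aab->aa; abb->; ba->; baa->b

  | bbb
  | aabbabaaaa => aababaaaa => aaabaaaa => aaaaaaa
  | babbba => bbba => bb
  | bbabbba => bbbba => bbb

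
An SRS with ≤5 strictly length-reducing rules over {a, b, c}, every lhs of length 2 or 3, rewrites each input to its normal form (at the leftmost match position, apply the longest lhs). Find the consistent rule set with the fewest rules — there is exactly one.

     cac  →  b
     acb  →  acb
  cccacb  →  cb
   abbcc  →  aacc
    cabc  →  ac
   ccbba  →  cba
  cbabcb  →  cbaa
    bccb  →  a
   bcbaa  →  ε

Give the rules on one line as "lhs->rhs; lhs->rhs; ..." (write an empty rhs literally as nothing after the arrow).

aaa->; bb->a; bc->b; ca->b

  | cac => bc => b
  | acb
  | cccacb => ccbcb => ccbb => cca => cb
  | abbcc => aacc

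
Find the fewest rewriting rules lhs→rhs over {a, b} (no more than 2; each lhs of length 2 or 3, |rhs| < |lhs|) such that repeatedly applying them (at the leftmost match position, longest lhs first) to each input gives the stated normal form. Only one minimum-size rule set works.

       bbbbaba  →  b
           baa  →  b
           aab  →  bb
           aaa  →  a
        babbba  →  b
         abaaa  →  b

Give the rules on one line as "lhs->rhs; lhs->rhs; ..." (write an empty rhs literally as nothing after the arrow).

  | bbbbaba => bbbaba => bbaba => baba => aba => aa => b
  | baa => aa => b
  | aab => bb
  | aaa => ba => a

aa->b; ba->a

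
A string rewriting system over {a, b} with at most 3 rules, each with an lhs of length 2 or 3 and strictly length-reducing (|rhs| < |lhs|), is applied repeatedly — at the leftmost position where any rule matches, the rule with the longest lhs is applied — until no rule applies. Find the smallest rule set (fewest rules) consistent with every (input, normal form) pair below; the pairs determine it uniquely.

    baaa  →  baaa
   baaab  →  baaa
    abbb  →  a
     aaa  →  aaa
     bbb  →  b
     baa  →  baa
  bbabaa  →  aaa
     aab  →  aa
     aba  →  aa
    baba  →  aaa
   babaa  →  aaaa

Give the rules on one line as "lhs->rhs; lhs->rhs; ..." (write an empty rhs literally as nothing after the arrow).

ab->a; bab->aa; bb->

  | baaa
  | baaab => baaa
  | abbb => abb => ab => a
  | aaa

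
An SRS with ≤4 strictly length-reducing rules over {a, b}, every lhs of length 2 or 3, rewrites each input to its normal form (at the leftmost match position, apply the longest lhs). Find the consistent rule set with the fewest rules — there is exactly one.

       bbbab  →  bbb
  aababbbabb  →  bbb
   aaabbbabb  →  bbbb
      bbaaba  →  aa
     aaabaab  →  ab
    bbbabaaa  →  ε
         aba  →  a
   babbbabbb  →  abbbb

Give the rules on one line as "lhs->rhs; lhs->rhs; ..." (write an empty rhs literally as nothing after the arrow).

aaa->; ba->; bab->a; bba->b

  | bbbab => bbb
  | aababbbabb => aaabbabb => bbabb => bbb
  | aaabbbabb => bbbabb => bbbb
  | bbaaba => baba => aa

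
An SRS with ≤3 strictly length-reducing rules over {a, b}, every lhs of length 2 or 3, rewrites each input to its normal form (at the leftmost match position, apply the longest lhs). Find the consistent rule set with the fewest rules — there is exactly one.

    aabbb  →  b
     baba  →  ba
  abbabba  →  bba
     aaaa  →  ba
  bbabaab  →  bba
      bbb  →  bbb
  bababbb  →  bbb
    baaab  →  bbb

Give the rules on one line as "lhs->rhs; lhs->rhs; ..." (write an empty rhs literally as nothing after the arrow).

  | aabbb => abb => b
  | baba => ba
  | abbabba => babba => bba
  | aaaa => ba

aaa->b; ab->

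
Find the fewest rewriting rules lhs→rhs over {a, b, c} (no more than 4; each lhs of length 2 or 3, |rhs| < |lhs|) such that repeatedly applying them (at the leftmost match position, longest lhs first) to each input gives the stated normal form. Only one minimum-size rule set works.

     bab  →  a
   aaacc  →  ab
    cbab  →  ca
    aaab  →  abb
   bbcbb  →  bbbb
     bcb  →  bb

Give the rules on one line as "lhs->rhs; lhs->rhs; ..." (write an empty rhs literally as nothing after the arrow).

aaa->ab; bab->a; bc->b

  | bab => a
  | aaacc => abcc => abc => ab
  | cbab => ca
  | aaab => abb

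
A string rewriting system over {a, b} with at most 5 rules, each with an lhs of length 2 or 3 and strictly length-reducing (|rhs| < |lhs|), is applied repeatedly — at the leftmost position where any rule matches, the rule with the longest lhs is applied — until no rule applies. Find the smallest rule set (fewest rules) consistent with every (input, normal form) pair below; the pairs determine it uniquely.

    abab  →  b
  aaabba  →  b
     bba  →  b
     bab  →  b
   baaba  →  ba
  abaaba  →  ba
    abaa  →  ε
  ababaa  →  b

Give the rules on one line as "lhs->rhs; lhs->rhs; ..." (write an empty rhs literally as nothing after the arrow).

ab->b; baa->; bb->b; bba->bb

  | abab => bab => bb => b
  | aaabba => aabba => abba => bba => bb => b
  | bba => bb => b
  | bab => bb => b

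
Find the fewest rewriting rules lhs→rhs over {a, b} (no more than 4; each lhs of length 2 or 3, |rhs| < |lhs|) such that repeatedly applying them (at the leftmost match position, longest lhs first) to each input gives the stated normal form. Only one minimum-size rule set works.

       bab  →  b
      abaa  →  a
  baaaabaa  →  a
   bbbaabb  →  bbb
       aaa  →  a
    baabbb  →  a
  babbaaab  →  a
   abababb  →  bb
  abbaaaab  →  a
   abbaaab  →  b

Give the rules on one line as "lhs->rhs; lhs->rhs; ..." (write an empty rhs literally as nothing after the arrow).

  | bab => b
  | abaa => aaa => a
  | baaaabaa => aaabaa => abaa => aaa => a
  | bbbaabb => bbabb => bbb

aa->; ab->a; ba->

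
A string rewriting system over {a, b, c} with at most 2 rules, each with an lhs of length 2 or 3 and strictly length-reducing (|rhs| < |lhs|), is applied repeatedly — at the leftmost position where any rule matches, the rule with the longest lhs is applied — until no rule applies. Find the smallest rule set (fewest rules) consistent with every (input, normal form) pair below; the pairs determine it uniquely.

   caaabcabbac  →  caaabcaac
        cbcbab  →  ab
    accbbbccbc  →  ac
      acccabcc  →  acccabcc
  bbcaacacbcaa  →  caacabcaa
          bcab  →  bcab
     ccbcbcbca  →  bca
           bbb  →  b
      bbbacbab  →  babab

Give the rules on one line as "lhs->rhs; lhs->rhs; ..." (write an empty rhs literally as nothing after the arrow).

bb->; cb->b

  | caaabcabbac => caaabcaac
  | cbcbab => bcbab => bbab => ab
  | accbbbccbc => acbbbccbc => abbbccbc => abccbc => abcbc => abbc => ac
  | acccabcc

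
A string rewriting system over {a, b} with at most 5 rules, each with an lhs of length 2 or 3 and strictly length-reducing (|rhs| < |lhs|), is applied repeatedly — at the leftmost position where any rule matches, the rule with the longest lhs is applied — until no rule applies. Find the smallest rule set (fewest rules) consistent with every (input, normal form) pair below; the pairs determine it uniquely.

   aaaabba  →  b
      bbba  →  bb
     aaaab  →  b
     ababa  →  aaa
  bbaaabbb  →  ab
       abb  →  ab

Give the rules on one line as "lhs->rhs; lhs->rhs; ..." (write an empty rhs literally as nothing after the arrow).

aab->b; abb->ab; ba->; bab->a

  | aaaabba => aabba => bba => b
  | bbba => bb
  | aaaab => aab => b
  | ababa => aaa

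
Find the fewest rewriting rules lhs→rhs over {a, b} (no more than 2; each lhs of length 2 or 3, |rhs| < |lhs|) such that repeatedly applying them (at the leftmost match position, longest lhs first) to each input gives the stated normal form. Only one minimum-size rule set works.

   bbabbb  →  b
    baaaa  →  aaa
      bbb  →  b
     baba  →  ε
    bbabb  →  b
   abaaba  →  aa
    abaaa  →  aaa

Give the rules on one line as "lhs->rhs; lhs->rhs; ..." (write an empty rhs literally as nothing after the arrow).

ba->; bb->b

  | bbabbb => babbb => bbb => bb => b
  | baaaa => aaa
  | bbb => bb => b
  | baba => ba => ε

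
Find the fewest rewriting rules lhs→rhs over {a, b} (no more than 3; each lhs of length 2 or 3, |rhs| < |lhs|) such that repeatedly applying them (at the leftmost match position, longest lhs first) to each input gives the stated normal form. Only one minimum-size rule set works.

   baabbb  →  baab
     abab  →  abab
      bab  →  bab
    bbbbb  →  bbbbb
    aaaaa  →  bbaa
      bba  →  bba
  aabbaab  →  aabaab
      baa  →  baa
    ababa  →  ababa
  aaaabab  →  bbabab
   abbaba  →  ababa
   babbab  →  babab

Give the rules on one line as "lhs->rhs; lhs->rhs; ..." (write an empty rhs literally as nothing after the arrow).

  | baabbb => baabb => baab
  | abab
  | bab
  | bbbbb

aaa->bb; abb->ab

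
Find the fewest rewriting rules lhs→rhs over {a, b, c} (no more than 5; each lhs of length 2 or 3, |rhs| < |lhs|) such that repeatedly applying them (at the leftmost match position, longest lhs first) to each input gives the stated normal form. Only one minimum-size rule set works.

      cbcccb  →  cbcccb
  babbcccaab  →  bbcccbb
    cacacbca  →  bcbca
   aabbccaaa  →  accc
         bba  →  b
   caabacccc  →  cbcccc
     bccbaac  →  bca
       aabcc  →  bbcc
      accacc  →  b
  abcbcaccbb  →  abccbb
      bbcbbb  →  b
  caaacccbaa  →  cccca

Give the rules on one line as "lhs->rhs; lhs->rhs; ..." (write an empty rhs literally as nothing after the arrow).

aa->b; ba->; bbb->ac; cac->a

  | cbcccb
  | babbcccaab => bbcccaab => bbcccbb
  | cacacbca => aacbca => bcbca
  | aabbccaaa => bbbccaaa => acccaaa => acccba => accc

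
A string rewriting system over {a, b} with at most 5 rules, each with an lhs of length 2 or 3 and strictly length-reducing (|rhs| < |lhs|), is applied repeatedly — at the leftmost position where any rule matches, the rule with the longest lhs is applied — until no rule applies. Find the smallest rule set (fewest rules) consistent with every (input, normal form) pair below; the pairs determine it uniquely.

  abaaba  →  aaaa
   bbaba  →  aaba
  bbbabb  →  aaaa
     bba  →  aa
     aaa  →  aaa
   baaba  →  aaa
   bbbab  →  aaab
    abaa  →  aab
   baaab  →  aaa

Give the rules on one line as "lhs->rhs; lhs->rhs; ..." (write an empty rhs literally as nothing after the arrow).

  | abaaba => aabba => aaaa
  | bbaba => aaba
  | bbbabb => aaabb => aaaa
  | bba => aa

baa->ab; bab->aa; bb->a; bbb->aa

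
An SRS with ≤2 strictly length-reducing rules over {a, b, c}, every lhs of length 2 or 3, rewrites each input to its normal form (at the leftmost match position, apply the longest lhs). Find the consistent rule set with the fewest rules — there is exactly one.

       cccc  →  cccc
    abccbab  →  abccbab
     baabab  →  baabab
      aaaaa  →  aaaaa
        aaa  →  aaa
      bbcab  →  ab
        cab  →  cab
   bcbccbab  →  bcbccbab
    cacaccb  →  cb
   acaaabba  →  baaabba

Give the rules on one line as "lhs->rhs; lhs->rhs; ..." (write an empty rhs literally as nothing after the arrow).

  | cccc
  | abccbab
  | baabab
  | aaaaa

ac->b; bbc->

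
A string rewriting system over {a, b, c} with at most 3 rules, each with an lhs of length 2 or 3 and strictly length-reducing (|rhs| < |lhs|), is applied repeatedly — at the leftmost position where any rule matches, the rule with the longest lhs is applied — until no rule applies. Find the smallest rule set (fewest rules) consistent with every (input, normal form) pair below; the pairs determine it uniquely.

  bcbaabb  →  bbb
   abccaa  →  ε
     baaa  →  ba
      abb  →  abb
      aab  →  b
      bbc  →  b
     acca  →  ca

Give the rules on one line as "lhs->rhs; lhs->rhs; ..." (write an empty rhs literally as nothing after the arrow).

  | bcbaabb => baabb => bbb
  | abccaa => acaa => aa => ε
  | baaa => ba
  | abb

aa->; ac->; bc->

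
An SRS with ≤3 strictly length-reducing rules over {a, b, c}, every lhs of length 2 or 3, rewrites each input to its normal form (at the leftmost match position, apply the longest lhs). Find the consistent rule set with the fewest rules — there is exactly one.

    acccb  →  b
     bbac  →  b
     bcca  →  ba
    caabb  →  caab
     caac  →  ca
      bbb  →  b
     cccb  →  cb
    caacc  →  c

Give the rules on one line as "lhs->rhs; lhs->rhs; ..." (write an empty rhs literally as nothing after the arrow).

ac->; bb->b; cc->

  | acccb => ccb => b
  | bbac => bac => b
  | bcca => ba
  | caabb => caab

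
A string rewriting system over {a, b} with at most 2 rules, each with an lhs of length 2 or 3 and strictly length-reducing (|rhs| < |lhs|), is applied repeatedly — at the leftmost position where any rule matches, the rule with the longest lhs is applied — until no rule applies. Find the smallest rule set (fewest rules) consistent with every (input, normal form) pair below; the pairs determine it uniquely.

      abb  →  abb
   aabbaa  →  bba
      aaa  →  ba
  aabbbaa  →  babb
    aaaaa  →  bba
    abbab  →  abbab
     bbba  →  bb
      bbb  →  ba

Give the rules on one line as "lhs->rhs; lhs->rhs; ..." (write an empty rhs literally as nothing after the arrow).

  | abb
  | aabbaa => bbbaa => baaa => bba
  | aaa => ba
  | aabbbaa => bbbbaa => babaa => babb

aa->b; bbb->ba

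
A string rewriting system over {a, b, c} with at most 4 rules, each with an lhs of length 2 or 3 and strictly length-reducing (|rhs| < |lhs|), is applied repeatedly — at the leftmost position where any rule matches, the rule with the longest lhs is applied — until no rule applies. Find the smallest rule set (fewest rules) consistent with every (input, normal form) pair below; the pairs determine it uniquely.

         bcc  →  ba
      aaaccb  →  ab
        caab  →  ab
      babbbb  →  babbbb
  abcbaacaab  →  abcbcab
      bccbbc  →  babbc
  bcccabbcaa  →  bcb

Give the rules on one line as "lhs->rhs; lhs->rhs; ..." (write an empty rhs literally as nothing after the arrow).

  | bcc => ba
  | aaaccb => caccb => caab => ccb => ab
  | caab => ccb => ab
  | babbbb

aa->c; bba->ab; cc->a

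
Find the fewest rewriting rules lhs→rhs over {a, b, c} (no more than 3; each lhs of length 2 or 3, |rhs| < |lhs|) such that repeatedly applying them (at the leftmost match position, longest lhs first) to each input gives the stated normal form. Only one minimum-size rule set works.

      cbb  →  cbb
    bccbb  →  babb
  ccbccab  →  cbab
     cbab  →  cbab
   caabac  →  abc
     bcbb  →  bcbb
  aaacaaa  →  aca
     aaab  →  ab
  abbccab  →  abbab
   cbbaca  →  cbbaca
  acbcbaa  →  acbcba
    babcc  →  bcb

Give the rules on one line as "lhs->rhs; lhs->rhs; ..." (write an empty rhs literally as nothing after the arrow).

aa->a; aba->cb; cc->a

  | cbb
  | bccbb => babb
  | ccbccab => abccab => abaab => cbab
  | cbab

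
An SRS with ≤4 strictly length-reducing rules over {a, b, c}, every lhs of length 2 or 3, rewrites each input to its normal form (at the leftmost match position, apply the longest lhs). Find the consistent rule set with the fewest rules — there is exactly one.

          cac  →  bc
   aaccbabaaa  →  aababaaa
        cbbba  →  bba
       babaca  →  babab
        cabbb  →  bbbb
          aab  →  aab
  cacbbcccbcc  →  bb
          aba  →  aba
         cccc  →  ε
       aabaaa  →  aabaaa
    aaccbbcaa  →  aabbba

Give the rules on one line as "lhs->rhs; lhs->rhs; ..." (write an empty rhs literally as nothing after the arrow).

  | cac => bc
  | aaccbabaaa => aababaaa
  | cbbba => bba
  | babaca => babab

ca->b; cb->; cc->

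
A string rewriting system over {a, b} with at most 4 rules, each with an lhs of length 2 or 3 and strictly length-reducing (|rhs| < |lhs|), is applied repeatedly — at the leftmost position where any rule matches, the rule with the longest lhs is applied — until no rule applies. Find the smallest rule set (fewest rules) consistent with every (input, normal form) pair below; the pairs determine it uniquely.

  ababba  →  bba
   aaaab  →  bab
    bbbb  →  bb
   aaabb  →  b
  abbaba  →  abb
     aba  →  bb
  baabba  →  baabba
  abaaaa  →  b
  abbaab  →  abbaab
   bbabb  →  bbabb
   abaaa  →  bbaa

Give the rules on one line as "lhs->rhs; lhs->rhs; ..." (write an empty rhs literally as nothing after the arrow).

aaa->b; aba->bb; bbb->b

  | ababba => bbbba => bba
  | aaaab => bab
  | bbbb => bb
  | aaabb => bbb => b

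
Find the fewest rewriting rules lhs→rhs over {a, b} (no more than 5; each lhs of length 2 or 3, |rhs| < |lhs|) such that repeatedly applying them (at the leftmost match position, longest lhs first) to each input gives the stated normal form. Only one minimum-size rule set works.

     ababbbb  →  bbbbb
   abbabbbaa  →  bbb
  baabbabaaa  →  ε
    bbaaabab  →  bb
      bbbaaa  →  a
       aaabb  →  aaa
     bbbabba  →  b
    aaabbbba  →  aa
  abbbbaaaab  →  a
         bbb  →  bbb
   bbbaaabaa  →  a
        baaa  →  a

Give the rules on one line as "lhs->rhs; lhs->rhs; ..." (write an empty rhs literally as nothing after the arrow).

ab->a; aba->b; ba->a; baa->

  | ababbbb => bbbbb
  | abbabbbaa => ababbbaa => bbbbaa => bbb
  | baabbabaaa => bbabaaa => babaaa => abaaa => baa => ε
  | bbaaabab => babab => abab => bb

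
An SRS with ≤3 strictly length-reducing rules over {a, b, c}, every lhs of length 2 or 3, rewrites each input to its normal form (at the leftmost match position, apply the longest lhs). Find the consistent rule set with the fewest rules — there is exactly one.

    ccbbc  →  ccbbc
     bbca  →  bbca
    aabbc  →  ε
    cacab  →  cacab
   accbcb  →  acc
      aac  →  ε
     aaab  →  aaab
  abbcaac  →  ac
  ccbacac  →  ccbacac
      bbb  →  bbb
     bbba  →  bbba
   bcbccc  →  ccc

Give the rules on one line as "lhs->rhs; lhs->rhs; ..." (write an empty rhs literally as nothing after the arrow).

  | ccbbc
  | bbca
  | aabbc => aac => ε
  | cacab

aac->; abb->a; bcb->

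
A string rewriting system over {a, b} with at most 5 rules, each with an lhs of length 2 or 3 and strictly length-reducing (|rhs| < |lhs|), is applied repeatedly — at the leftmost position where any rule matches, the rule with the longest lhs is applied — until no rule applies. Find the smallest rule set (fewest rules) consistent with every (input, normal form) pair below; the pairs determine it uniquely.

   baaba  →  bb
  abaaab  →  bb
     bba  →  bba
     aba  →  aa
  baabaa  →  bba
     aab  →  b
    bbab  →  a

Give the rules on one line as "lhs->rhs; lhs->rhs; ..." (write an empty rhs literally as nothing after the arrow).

  | baaba => baaa => bb
  | abaaab => aaaab => bab => bb
  | bba
  | aba => aa

aaa->b; ab->b; aba->aa; bbb->a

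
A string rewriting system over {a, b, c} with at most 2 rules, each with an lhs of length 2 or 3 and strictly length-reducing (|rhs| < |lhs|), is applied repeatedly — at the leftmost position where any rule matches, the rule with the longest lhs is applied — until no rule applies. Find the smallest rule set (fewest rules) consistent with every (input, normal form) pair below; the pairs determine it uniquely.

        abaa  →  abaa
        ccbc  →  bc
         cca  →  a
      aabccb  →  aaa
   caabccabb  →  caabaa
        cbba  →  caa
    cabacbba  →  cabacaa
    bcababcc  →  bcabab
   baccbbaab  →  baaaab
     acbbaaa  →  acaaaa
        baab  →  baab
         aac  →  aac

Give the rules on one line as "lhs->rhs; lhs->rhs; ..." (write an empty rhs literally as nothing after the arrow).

  | abaa
  | ccbc => bc
  | cca => a
  | aabccb => aabb => aaa

bb->a; cc->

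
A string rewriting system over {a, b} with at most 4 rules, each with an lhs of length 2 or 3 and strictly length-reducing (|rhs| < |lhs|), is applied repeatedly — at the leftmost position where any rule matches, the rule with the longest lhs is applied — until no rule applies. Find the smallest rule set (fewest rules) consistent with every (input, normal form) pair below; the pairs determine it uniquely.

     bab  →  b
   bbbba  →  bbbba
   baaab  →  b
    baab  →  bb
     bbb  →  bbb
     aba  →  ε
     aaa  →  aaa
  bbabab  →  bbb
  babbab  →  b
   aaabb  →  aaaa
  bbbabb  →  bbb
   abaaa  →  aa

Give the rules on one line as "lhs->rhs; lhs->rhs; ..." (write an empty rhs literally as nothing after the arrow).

ab->; aba->; abb->aa; baa->b

  | bab => b
  | bbbba
  | baaab => bab => b
  | baab => bb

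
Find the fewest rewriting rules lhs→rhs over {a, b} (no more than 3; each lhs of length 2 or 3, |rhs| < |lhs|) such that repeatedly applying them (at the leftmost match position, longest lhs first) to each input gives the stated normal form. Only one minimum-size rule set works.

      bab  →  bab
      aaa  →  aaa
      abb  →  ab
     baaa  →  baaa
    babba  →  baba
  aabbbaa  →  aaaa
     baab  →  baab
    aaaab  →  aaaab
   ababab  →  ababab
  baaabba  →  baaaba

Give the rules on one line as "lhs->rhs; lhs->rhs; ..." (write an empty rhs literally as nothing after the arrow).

bb->b; bbb->

  | bab
  | aaa
  | abb => ab
  | baaa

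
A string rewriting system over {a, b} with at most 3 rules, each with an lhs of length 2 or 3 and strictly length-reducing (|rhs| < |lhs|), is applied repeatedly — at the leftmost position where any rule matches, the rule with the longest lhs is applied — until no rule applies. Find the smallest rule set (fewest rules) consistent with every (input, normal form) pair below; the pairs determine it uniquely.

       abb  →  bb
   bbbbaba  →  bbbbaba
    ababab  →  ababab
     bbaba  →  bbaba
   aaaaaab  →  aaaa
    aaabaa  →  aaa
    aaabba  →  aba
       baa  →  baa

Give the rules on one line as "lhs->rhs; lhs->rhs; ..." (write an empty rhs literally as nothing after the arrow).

  | abb => bb
  | bbbbaba
  | ababab
  | bbaba

aab->; abb->bb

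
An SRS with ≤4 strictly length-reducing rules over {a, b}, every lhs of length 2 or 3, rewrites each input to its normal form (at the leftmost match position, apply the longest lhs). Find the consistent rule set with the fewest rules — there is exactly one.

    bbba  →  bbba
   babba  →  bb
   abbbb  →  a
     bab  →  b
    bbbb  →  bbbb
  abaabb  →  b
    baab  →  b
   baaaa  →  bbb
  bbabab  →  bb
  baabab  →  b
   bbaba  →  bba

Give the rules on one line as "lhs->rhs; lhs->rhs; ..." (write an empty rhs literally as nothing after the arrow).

aa->b; aab->; ab->; abb->a

  | bbba
  | babba => baa => bb
  | abbbb => abb => a
  | bab => b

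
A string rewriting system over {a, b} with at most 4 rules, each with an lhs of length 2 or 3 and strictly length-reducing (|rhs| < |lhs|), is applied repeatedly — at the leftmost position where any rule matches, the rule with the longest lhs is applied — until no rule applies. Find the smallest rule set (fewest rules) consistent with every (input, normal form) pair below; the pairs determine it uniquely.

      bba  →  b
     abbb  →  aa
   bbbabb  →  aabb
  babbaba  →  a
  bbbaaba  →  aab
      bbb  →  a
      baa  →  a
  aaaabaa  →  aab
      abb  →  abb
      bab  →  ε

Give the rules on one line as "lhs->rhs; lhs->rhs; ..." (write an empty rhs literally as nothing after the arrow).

aba->b; ba->; bab->; bbb->a

  | bba => b
  | abbb => aa
  | bbbabb => aabb
  | babbaba => baba => a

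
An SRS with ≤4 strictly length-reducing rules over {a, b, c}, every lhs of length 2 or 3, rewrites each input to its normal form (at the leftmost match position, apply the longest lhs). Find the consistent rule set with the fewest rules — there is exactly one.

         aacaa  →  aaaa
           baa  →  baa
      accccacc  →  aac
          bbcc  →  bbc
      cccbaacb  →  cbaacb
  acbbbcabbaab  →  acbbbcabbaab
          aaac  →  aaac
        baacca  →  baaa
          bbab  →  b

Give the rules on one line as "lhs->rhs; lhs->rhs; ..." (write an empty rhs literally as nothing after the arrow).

  | aacaa => aaaa
  | baa
  | accccacc => acccacc => accacc => acacc => aacc => aac
  | bbcc => bbc

aca->aa; bab->; cc->c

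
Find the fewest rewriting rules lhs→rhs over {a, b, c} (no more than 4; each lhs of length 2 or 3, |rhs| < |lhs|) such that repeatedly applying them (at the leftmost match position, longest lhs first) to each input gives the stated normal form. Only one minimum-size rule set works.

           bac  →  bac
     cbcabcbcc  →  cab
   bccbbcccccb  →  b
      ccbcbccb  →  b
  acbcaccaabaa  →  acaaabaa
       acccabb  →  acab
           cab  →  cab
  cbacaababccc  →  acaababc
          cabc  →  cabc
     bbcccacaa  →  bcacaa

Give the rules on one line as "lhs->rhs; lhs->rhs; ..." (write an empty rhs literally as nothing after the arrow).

bb->b; cb->; cc->

  | bac
  | cbcabcbcc => cabcbcc => cabcc => cab
  | bccbbcccccb => bbbcccccb => bbcccccb => bcccccb => bcccb => bcb => b
  | ccbcbccb => bcbccb => bccb => bb => b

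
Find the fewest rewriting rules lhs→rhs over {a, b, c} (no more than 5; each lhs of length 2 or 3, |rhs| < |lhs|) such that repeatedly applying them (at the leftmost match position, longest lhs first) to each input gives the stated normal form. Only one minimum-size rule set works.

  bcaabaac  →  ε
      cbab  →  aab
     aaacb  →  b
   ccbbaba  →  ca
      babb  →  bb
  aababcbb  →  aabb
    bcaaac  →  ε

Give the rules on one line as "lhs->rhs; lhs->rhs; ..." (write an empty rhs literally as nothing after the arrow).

  | bcaabaac => aabaac => aaac => bc => ε
  | cbab => aab
  | aaacb => bcb => b
  | ccbbaba => cababa => caba => ca

aaa->b; ba->; bc->; cb->a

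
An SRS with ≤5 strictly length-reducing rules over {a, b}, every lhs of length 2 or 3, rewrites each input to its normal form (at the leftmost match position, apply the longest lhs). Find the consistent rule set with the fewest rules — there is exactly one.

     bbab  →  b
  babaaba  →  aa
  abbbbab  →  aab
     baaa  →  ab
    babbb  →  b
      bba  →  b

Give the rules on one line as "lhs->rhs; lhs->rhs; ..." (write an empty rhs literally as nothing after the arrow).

  | bbab => bab => bb => b
  | babaaba => bbaaba => baaba => abba => aa
  | abbbbab => abbab => aab
  | baaa => aba => ab

abb->a; ba->b; baa->ab; bb->b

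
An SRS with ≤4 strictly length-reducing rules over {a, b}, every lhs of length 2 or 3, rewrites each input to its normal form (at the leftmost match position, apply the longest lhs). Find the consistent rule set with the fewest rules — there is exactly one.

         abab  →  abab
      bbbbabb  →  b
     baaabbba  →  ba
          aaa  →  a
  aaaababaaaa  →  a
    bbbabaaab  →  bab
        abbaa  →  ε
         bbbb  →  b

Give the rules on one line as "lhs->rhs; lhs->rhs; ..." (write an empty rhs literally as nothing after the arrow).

aa->; aab->a; bb->b; bba->

  | abab
  | bbbbabb => bbbabb => bbabb => bb => b
  | baaabbba => babbba => babba => ba
  | aaa => a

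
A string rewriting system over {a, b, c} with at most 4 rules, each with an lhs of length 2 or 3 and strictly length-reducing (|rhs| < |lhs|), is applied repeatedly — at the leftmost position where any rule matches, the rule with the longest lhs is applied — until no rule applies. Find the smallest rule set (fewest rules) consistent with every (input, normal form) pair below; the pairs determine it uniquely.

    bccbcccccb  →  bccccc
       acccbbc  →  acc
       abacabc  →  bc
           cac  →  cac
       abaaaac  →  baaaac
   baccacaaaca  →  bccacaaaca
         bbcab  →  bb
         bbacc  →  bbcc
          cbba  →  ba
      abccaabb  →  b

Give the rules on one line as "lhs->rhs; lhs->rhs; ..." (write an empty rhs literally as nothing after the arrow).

ab->b; bac->bc; cb->

  | bccbcccccb => bccccccb => bccccc
  | acccbbc => accbc => acc
  | abacabc => bacabc => bcabc => bcbc => bc
  | cac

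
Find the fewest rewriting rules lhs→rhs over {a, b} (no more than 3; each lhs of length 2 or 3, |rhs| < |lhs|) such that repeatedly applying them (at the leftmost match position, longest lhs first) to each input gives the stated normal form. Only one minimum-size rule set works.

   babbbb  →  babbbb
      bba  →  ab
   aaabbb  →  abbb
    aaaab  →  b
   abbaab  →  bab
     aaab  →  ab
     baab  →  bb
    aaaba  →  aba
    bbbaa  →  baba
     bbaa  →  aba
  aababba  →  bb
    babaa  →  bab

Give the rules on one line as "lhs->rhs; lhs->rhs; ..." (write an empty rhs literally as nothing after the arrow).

  | babbbb
  | bba => ab
  | aaabbb => abbb
  | aaaab => aab => b

aa->; bba->ab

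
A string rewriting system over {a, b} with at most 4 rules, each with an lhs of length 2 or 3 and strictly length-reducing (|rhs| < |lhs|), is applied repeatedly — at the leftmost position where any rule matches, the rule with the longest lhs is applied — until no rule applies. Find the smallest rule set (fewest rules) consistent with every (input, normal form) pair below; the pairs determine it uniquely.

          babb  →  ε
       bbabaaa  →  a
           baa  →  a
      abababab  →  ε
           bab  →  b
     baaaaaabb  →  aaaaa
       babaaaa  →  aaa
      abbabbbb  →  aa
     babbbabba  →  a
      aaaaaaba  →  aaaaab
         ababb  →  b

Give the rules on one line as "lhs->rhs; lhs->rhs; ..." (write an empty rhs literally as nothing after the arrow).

aba->b; ba->; bb->

  | babb => bb => ε
  | bbabaaa => abaaa => baa => a
  | baa => a
  | abababab => bbabab => abab => bb => ε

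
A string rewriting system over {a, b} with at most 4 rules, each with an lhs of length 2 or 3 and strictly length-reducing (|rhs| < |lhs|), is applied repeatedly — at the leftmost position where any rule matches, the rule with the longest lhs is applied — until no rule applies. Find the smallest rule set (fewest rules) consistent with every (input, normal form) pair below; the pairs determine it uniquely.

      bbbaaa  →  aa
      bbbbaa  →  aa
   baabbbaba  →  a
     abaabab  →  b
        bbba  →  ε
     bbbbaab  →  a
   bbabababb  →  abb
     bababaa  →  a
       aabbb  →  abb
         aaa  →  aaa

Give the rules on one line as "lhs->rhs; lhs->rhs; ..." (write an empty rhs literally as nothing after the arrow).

aab->a; aba->b; ba->; bba->a

  | bbbaaa => baaa => aa
  | bbbbaa => bbaa => aa
  | baabbbaba => abbbaba => ababa => bba => a
  | abaabab => babab => bab => b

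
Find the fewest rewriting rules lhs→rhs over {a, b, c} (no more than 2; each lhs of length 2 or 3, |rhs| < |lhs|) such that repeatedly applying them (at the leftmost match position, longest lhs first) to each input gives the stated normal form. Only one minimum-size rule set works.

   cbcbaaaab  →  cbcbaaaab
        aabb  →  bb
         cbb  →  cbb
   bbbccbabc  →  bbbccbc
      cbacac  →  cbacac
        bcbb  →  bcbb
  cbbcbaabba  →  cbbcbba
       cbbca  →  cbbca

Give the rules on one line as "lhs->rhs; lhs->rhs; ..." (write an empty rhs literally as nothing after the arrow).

  | cbcbaaaab
  | aabb => abb => bb
  | cbb
  | bbbccbabc => bbbccbc

abb->bb; bab->b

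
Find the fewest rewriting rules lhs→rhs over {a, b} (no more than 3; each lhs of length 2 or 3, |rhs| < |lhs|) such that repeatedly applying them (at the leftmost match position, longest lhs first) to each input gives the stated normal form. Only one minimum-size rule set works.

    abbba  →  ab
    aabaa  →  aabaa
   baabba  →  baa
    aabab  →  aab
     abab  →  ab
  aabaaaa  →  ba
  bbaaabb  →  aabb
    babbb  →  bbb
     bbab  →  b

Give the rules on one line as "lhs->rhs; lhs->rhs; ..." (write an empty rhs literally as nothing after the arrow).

  | abbba => ab
  | aabaa
  | baabba => baa
  | aabab => aab

aaa->ba; bab->b; bba->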